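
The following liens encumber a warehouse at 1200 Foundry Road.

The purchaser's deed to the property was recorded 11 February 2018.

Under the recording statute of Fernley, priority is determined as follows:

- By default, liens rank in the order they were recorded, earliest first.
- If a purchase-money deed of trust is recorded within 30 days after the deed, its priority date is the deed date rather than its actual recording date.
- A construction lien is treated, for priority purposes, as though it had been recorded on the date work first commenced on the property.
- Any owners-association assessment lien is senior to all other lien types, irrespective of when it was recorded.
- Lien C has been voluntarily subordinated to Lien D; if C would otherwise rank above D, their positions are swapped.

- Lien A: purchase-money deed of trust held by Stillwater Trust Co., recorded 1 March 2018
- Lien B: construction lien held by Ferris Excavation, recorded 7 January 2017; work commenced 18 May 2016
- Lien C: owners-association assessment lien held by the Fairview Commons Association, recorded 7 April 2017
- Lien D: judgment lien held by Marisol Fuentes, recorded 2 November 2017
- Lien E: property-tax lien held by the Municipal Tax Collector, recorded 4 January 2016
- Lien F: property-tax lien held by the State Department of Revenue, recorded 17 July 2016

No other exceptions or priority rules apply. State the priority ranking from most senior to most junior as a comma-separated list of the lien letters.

D, E, B, F, C, A

First, effective dates: A was recorded within the 30-day window, so its effective date is the deed date 11 February 2018; B is treated as recorded 18 May 2016, the work-commencement date.
C is an owners-association assessment lien and takes priority over every other lien.
Remaining liens by effective date: E (4 January 2016), B (18 May 2016), F (17 July 2016), D (2 November 2017), A (11 February 2018).
C would otherwise be senior to D, so under the subordination agreement C and D exchange positions.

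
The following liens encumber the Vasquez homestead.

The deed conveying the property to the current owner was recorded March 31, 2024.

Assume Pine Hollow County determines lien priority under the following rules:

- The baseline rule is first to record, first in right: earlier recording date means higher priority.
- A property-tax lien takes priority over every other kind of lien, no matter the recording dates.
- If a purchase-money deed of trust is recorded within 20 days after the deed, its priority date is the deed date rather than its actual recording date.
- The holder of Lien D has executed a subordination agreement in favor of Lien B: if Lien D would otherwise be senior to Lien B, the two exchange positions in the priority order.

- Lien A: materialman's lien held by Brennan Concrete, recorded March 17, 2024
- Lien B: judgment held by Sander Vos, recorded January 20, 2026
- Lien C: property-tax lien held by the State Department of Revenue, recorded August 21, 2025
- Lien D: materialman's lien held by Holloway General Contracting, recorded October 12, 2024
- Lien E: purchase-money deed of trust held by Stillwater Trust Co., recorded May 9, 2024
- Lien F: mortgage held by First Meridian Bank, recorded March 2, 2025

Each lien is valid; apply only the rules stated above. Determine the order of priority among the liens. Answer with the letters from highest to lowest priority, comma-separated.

First, effective dates: E missed the 20-day window (39 days after the deed), so its recording date stands.
C, as a property-tax lien, has superpriority and ranks first.
Among the remaining liens, by effective date: A (March 17, 2024), E (May 9, 2024), D (October 12, 2024), F (March 2, 2025), B (January 20, 2026).
D is senior to B before the subordination, so the two trade places.

C, A, E, B, F, D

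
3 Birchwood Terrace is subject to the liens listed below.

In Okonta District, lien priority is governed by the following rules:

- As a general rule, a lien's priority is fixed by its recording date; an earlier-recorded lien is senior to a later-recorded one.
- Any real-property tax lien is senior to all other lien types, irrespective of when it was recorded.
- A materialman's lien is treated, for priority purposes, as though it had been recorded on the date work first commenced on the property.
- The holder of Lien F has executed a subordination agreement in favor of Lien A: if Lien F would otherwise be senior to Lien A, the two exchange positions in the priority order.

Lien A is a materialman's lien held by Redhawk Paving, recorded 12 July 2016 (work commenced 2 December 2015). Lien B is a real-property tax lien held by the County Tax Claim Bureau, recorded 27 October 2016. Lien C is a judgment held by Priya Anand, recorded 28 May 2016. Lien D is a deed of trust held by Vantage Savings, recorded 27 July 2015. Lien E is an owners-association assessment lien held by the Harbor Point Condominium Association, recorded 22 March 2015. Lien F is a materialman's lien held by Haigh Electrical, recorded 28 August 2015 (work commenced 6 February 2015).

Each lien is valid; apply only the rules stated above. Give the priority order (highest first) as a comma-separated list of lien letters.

Adjusting effective dates: A relates back to 2 December 2015 (work commenced); F's effective date is 6 February 2015, when work began.
B, as a real-property tax lien, has superpriority and ranks first.
Ordering the rest by effective date: F (6 February 2015), E (22 March 2015), D (27 July 2015), A (2 December 2015), C (28 May 2016).
The subordination applies — F was senior to A — so F and A swap.

B, A, E, D, F, C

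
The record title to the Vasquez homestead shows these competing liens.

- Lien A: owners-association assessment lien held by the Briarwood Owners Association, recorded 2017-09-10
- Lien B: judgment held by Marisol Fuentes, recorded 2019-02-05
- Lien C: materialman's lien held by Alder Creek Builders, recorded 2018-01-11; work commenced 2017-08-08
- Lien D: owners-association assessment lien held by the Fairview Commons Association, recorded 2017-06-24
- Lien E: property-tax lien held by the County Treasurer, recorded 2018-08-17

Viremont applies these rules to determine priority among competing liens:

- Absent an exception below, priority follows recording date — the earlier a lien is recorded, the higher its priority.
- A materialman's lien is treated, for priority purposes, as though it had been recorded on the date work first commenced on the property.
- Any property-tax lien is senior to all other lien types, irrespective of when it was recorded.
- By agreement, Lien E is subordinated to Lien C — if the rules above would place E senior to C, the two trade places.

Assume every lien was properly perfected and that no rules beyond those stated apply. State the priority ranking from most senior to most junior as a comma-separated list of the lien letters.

C, D, E, A, B

Effective dates: C's effective date is 2017-08-08, when work began.
E is a property-tax lien, so it outranks all other liens regardless of date.
Remaining liens by effective date: D (2017-06-24), C (2017-08-08), A (2017-09-10), B (2019-02-05).
The subordination applies — E was senior to C — so E and C swap.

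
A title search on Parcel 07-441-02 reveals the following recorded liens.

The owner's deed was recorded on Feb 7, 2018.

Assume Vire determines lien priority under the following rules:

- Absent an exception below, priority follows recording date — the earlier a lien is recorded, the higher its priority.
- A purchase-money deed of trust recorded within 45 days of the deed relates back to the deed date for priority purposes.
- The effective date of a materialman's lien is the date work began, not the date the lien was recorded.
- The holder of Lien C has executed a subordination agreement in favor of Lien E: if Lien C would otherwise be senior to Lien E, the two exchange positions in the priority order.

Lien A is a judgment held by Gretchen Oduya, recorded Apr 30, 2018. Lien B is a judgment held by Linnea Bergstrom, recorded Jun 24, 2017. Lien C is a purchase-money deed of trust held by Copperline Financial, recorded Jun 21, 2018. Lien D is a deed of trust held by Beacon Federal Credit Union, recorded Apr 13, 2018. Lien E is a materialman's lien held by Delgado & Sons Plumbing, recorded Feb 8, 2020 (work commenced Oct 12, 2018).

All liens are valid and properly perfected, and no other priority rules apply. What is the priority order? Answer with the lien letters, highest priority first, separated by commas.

B, D, A, E, C

Adjusting effective dates: C was recorded 134 days after the deed — beyond 45 days — so no relation-back applies; E's effective date is Oct 12, 2018, when work began.
Sorted by effective date: B (Jun 24, 2017), D (Apr 13, 2018), A (Apr 30, 2018), C (Jun 21, 2018), E (Oct 12, 2018).
C would otherwise be senior to E, so under the subordination agreement C and E exchange positions.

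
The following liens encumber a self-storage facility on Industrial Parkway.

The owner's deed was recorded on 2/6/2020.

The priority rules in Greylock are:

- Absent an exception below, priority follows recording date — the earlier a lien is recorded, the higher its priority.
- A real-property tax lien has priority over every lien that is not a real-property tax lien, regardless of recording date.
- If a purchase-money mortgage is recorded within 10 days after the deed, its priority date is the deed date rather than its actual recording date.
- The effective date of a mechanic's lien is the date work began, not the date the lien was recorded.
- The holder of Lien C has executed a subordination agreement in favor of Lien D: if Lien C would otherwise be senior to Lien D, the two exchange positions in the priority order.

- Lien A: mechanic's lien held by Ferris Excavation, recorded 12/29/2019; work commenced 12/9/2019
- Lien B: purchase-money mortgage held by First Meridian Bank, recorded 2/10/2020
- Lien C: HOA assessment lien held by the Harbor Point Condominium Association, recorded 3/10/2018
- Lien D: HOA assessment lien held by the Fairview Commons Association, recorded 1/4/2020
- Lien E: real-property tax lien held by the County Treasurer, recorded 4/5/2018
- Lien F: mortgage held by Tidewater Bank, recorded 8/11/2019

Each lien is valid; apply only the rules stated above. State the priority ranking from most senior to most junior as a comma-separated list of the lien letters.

E, D, F, A, C, B

Effective dates after the stated exceptions: A's effective date is 12/9/2019, when work began; B was recorded within the 10-day window, so its effective date is the deed date 2/6/2020.
E, as a real-property tax lien, has superpriority and ranks first.
Remaining liens by effective date: C (3/10/2018), F (8/11/2019), A (12/9/2019), D (1/4/2020), B (2/6/2020).
The subordination applies — C was senior to D — so C and D swap.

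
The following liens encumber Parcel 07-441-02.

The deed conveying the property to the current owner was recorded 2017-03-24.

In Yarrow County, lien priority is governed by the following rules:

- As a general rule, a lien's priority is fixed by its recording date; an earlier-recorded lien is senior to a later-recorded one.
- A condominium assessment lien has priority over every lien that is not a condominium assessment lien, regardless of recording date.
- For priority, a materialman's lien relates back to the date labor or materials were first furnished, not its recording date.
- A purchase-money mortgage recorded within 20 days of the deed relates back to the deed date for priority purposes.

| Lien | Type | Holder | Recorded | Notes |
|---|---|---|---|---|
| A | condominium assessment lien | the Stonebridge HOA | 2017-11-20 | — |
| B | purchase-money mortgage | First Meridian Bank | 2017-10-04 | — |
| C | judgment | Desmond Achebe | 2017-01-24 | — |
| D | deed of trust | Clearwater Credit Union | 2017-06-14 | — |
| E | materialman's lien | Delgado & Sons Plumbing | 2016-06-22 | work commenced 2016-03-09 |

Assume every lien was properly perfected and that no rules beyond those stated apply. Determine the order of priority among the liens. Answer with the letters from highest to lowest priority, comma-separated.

Adjusting effective dates: B missed the 20-day window (194 days after the deed), so its recording date stands; E relates back to 2016-03-09 (work commenced).
A, as a condominium assessment lien, has superpriority and ranks first.
The other liens, earliest effective date first: E (2016-03-09), C (2017-01-24), D (2017-06-14), B (2017-10-04).

A, E, C, D, B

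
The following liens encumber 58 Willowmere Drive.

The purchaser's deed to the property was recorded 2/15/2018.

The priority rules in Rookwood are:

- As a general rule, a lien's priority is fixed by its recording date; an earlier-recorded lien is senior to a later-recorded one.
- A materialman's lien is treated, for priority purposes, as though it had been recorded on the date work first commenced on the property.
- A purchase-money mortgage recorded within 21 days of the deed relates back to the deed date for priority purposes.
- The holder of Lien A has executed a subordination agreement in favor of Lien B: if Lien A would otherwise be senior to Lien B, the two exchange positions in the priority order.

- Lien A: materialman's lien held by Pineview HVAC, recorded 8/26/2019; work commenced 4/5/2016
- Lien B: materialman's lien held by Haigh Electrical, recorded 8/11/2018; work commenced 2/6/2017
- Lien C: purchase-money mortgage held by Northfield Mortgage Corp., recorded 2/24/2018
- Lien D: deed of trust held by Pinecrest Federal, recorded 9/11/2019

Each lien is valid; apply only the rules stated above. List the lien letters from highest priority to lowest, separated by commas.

B, A, C, D

Adjusting effective dates: A relates back to 4/5/2016 (work commenced); B relates back to 2/6/2017 (work commenced); C was recorded within the 21-day window, so its effective date is the deed date 2/15/2018.
Ordering by effective date: A (4/5/2016), B (2/6/2017), C (2/15/2018), D (9/11/2019).
A would otherwise be senior to B, so under the subordination agreement A and B exchange positions.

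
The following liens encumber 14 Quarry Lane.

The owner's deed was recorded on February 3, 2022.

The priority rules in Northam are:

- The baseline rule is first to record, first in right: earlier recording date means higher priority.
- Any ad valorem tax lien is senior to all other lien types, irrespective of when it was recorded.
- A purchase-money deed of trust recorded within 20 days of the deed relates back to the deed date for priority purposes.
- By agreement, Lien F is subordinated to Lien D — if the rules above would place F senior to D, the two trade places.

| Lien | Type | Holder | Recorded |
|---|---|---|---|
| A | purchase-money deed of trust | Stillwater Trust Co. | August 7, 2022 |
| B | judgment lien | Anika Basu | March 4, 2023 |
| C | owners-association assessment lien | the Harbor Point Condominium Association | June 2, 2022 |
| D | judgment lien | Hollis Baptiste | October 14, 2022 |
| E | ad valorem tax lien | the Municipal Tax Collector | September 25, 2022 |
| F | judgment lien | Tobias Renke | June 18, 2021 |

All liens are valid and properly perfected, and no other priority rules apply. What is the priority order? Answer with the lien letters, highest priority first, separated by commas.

E, D, C, A, F, B

Effective dates: A was recorded 185 days after the deed — beyond 20 days — so no relation-back applies.
E is an ad valorem tax lien and takes priority over every other lien.
The other liens, earliest effective date first: F (June 18, 2021), C (June 2, 2022), A (August 7, 2022), D (October 14, 2022), B (March 4, 2023).
F would otherwise be senior to D, so under the subordination agreement F and D exchange positions.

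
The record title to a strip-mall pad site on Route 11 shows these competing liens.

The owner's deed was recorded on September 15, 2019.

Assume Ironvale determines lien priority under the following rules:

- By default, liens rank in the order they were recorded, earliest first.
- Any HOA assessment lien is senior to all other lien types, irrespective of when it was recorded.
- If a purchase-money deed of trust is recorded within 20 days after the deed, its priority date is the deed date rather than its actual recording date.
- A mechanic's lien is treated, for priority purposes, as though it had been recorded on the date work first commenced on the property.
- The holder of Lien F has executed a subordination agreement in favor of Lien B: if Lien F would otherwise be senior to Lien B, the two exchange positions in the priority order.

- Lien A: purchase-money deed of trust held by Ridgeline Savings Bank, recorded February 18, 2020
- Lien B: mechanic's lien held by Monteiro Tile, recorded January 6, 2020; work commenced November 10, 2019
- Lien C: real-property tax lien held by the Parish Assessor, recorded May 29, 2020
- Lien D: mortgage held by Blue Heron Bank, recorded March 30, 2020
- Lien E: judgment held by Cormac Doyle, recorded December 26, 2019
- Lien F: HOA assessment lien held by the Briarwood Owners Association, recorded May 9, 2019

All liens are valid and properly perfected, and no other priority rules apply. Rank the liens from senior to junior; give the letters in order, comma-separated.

Effective dates after the stated exceptions: A missed the 20-day window (156 days after the deed), so its recording date stands; B's effective date is November 10, 2019, when work began.
As an HOA assessment lien, F is senior to every other lien.
Ordering the rest by effective date: B (November 10, 2019), E (December 26, 2019), A (February 18, 2020), D (March 30, 2020), C (May 29, 2020).
F would otherwise be senior to B, so under the subordination agreement F and B exchange positions.

B, F, E, A, D, C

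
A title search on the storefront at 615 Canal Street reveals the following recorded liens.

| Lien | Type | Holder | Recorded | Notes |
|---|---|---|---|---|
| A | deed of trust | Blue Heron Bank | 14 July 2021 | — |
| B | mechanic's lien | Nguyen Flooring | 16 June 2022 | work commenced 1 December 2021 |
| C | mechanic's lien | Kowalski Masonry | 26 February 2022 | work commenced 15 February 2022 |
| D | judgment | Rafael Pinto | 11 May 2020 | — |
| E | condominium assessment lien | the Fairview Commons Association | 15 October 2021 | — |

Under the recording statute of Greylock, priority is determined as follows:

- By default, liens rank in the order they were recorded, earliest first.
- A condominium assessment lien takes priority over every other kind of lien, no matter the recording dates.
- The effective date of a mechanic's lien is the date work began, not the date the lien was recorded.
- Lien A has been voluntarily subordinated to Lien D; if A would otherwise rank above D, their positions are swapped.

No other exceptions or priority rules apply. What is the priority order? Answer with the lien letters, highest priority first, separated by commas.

Effective dates after the stated exceptions: B is treated as recorded 1 December 2021, the work-commencement date; C is treated as recorded 15 February 2022, the work-commencement date.
E, as a condominium assessment lien, has superpriority and ranks first.
Ordering the rest by effective date: D (11 May 2020), A (14 July 2021), B (1 December 2021), C (15 February 2022).
Since A is not senior to D, the subordination leaves the order unchanged.

E, D, A, B, C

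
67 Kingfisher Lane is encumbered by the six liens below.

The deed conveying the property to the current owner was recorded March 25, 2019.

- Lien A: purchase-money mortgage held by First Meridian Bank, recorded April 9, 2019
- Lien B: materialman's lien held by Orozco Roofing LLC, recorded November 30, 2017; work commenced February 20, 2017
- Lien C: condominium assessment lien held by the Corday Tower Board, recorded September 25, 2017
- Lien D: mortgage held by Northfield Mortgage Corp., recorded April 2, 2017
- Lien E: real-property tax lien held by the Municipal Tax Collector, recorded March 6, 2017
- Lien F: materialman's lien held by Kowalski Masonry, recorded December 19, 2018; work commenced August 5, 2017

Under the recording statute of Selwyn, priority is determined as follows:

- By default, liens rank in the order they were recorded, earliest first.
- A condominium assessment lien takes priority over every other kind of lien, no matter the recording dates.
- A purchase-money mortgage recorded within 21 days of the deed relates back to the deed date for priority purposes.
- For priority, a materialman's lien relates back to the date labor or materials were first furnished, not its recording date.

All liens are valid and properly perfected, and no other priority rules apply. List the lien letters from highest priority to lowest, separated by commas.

C, B, E, D, F, A

Adjusting effective dates: A's effective date is the deed date, March 25, 2019; B's effective date is February 20, 2017, when work began; F is treated as recorded August 5, 2017, the work-commencement date.
C is a condominium assessment lien, so it outranks all other liens regardless of date.
Ordering the rest by effective date: B (February 20, 2017), E (March 6, 2017), D (April 2, 2017), F (August 5, 2017), A (March 25, 2019).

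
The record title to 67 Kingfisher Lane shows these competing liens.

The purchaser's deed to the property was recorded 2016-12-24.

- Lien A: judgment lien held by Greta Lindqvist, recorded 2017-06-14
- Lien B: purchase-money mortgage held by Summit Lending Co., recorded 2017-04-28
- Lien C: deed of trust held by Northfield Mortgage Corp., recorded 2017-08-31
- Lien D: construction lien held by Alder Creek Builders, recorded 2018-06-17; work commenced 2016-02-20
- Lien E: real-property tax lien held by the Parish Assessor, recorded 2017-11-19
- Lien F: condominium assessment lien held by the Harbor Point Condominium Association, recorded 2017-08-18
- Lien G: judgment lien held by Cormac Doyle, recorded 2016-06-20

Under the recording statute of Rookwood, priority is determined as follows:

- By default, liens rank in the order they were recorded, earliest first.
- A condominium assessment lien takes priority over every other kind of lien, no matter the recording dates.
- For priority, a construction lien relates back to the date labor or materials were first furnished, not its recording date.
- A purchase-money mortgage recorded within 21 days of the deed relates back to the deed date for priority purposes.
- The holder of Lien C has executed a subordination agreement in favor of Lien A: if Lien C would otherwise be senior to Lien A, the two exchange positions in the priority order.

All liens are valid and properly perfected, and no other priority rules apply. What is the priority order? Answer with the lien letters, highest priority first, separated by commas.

F, D, G, B, A, C, E

Effective dates: B was recorded 125 days after the deed — beyond 21 days — so no relation-back applies; D relates back to 2016-02-20 (work commenced).
F is a condominium assessment lien, so it outranks all other liens regardless of date.
The other liens, earliest effective date first: D (2016-02-20), G (2016-06-20), B (2017-04-28), A (2017-06-14), C (2017-08-31), E (2017-11-19).
C already ranks below A; the subordination has no effect.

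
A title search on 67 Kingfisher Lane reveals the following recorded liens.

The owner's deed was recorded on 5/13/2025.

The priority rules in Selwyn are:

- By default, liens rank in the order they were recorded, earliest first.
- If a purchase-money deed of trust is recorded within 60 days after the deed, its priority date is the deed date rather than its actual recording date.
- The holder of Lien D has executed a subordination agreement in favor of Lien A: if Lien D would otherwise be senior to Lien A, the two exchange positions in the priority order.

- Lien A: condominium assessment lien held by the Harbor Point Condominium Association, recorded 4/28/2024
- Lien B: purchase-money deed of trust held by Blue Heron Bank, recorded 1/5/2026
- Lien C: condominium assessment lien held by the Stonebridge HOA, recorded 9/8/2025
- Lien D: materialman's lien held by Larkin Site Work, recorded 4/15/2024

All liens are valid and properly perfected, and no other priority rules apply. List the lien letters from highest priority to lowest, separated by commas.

A, D, C, B

Effective dates after the stated exceptions: B was recorded 237 days after the deed — beyond 60 days — so no relation-back applies.
Sorted by effective date: D (4/15/2024), A (4/28/2024), C (9/8/2025), B (1/5/2026).
D is senior to A before the subordination, so the two trade places.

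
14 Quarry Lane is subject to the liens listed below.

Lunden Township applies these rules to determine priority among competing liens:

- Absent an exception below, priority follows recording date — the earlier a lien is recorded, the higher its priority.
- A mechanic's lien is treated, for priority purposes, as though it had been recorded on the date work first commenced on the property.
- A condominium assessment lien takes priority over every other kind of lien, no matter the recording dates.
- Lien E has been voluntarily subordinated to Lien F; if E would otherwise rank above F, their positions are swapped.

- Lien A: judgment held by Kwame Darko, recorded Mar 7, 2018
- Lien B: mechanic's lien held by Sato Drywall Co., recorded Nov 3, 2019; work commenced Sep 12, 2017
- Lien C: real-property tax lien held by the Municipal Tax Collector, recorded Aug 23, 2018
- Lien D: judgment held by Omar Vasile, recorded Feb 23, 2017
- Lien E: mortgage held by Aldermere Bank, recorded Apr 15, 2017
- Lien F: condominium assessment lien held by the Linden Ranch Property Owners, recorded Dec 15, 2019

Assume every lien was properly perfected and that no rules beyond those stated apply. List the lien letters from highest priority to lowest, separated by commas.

Effective dates after the stated exceptions: B is treated as recorded Sep 12, 2017, the work-commencement date.
F is a condominium assessment lien, so it outranks all other liens regardless of date.
Among the remaining liens, by effective date: D (Feb 23, 2017), E (Apr 15, 2017), B (Sep 12, 2017), A (Mar 7, 2018), C (Aug 23, 2018).
E is already junior to F, so the subordination agreement changes nothing.

F, D, E, B, A, C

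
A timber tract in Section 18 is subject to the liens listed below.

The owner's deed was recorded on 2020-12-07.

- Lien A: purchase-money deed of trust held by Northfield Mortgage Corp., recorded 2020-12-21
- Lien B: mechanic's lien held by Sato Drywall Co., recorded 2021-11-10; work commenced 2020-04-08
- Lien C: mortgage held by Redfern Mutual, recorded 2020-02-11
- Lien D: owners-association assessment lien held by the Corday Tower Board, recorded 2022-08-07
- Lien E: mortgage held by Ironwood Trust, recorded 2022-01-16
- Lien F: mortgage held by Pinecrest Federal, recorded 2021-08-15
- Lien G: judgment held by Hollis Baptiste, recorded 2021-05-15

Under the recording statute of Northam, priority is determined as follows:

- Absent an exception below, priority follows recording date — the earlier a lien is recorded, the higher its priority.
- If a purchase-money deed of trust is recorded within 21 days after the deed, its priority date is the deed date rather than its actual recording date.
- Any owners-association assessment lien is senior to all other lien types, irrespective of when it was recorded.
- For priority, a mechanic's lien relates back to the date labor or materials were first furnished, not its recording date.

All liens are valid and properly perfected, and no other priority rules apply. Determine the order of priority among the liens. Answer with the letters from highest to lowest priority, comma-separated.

D, C, B, A, G, F, E

First, effective dates: A's effective date is the deed date, 2020-12-07; B is treated as recorded 2020-04-08, the work-commencement date.
D, as an owners-association assessment lien, has superpriority and ranks first.
The other liens, earliest effective date first: C (2020-02-11), B (2020-04-08), A (2020-12-07), G (2021-05-15), F (2021-08-15), E (2022-01-16).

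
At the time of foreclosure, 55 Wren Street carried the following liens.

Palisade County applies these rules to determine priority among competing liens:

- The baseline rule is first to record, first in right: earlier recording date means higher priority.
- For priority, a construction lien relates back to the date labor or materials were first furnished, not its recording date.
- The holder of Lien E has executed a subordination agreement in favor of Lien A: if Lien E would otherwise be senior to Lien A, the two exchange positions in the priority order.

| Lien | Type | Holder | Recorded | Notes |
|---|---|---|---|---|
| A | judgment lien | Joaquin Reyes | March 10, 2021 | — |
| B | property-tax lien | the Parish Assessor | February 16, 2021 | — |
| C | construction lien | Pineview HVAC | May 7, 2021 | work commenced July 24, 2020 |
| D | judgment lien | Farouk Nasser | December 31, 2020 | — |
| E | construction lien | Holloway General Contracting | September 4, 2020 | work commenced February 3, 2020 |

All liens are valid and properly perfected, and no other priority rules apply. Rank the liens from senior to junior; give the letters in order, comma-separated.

A, C, D, B, E

Adjusting effective dates: C is treated as recorded July 24, 2020, the work-commencement date; E relates back to February 3, 2020 (work commenced).
Sorted by effective date: E (February 3, 2020), C (July 24, 2020), D (December 31, 2020), B (February 16, 2021), A (March 10, 2021).
E would otherwise be senior to A, so under the subordination agreement E and A exchange positions.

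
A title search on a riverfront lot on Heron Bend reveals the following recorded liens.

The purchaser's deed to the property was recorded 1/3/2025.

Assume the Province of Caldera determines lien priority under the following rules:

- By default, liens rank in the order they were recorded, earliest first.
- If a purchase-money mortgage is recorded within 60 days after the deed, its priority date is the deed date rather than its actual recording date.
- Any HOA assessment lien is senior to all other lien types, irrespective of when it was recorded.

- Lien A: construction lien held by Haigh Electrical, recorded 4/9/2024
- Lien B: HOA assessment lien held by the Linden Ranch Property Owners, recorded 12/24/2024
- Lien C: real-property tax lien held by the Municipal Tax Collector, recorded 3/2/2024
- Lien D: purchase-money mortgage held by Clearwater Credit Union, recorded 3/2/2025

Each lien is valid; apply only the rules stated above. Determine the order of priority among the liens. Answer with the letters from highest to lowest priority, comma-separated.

Effective dates after the stated exceptions: D was recorded within the 60-day window, so its effective date is the deed date 1/3/2025.
B is an HOA assessment lien, so it outranks all other liens regardless of date.
The other liens, earliest effective date first: C (3/2/2024), A (4/9/2024), D (1/3/2025).

B, C, A, D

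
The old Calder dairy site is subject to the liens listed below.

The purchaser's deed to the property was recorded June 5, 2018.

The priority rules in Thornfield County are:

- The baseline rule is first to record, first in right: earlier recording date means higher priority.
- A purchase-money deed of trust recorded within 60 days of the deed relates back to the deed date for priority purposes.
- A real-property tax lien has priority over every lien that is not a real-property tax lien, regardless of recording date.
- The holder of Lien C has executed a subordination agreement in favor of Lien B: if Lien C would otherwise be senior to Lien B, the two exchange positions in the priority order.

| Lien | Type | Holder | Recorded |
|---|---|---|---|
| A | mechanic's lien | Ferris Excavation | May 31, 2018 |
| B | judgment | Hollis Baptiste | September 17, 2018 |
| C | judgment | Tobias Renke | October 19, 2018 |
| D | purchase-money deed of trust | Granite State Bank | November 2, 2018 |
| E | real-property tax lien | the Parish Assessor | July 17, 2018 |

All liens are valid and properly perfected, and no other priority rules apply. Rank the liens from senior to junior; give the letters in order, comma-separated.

E, A, B, C, D

Effective dates: D was recorded 150 days after the deed — beyond 60 days — so no relation-back applies.
E, as a real-property tax lien, has superpriority and ranks first.
The other liens, earliest effective date first: A (May 31, 2018), B (September 17, 2018), C (October 19, 2018), D (November 2, 2018).
C already ranks below B; the subordination has no effect.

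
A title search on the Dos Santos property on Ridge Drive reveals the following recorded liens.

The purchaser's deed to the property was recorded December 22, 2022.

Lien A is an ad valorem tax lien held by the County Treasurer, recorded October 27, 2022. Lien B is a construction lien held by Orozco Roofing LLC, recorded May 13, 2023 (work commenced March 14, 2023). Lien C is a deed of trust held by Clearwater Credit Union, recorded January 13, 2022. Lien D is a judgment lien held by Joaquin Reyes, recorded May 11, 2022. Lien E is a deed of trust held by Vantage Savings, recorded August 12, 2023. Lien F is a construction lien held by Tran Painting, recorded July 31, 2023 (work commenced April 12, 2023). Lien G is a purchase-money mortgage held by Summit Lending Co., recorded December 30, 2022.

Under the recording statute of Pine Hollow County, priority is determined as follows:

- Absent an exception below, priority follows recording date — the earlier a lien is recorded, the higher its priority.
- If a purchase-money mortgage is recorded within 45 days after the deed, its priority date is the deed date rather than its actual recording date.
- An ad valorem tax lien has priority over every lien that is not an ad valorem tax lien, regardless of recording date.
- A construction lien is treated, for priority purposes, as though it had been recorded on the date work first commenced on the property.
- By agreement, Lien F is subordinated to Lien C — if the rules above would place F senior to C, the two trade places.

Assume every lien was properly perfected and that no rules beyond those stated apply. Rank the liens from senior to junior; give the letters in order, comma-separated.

A, C, D, G, B, F, E

First, effective dates: B relates back to March 14, 2023 (work commenced); F is treated as recorded April 12, 2023, the work-commencement date; G was recorded within the 45-day window, so its effective date is the deed date December 22, 2022.
A is an ad valorem tax lien, so it outranks all other liens regardless of date.
Among the remaining liens, by effective date: C (January 13, 2022), D (May 11, 2022), G (December 22, 2022), B (March 14, 2023), F (April 12, 2023), E (August 12, 2023).
Since F is not senior to C, the subordination leaves the order unchanged.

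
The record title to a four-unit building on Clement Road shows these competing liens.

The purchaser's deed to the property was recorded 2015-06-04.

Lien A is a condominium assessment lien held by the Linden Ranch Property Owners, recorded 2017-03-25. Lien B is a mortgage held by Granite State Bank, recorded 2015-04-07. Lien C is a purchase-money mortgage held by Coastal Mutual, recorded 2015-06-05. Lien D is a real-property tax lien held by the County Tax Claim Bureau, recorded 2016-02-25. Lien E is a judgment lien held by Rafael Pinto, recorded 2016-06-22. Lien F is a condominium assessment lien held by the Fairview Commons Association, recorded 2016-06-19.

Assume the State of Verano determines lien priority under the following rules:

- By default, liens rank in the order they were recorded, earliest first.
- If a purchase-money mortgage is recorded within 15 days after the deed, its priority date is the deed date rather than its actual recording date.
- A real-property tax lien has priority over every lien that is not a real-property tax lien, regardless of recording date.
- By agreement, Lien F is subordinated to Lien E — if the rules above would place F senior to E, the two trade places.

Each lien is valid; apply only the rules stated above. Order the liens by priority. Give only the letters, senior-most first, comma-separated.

Effective dates after the stated exceptions: C was recorded within the 15-day window, so its effective date is the deed date 2015-06-04.
D is a real-property tax lien, so it outranks all other liens regardless of date.
Remaining liens by effective date: B (2015-04-07), C (2015-06-04), F (2016-06-19), E (2016-06-22), A (2017-03-25).
Because F would otherwise rank above E, the subordination swaps them.

D, B, C, E, F, A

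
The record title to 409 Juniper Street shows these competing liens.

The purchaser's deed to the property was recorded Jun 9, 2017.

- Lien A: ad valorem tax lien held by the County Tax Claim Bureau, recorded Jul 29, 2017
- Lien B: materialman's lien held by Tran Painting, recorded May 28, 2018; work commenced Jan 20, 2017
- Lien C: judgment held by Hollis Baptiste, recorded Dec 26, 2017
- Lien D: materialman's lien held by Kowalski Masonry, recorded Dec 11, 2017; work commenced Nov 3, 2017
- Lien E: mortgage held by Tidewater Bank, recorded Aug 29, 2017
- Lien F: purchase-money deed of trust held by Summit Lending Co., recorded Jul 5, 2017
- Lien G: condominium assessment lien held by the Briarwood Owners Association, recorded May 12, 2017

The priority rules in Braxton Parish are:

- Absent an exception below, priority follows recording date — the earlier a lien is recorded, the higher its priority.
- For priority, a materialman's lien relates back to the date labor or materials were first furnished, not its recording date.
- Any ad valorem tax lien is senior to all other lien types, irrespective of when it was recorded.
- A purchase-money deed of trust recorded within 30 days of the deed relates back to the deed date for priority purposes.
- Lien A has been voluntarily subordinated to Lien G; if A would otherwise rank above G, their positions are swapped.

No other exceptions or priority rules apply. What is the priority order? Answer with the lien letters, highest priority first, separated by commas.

Effective dates: B relates back to Jan 20, 2017 (work commenced); D is treated as recorded Nov 3, 2017, the work-commencement date; F relates back to the deed date Jun 9, 2017.
A, as an ad valorem tax lien, has superpriority and ranks first.
Among the remaining liens, by effective date: B (Jan 20, 2017), G (May 12, 2017), F (Jun 9, 2017), E (Aug 29, 2017), D (Nov 3, 2017), C (Dec 26, 2017).
The subordination applies — A was senior to G — so A and G swap.

G, B, A, F, E, D, C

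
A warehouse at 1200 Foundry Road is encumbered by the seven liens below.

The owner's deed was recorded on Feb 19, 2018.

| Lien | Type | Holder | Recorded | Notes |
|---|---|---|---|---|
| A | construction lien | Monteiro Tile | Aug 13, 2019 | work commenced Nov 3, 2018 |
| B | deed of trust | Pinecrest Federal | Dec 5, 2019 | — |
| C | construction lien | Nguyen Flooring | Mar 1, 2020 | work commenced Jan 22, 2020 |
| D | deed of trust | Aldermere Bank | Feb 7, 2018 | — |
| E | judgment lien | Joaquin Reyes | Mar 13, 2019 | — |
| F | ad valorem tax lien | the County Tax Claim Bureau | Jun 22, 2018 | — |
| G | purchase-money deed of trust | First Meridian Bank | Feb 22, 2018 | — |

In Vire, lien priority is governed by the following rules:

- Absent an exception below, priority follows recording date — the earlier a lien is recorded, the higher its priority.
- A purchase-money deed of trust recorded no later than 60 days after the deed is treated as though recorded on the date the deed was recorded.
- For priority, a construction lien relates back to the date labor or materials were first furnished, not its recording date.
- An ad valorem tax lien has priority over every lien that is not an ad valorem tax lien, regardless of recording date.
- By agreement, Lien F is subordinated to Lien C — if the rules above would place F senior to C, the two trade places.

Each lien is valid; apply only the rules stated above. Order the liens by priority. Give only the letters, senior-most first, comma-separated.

First, effective dates: A is treated as recorded Nov 3, 2018, the work-commencement date; C's effective date is Jan 22, 2020, when work began; G's effective date is the deed date, Feb 19, 2018.
F is an ad valorem tax lien, so it outranks all other liens regardless of date.
The other liens, earliest effective date first: D (Feb 7, 2018), G (Feb 19, 2018), A (Nov 3, 2018), E (Mar 13, 2019), B (Dec 5, 2019), C (Jan 22, 2020).
F is senior to C before the subordination, so the two trade places.

C, D, G, A, E, B, F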